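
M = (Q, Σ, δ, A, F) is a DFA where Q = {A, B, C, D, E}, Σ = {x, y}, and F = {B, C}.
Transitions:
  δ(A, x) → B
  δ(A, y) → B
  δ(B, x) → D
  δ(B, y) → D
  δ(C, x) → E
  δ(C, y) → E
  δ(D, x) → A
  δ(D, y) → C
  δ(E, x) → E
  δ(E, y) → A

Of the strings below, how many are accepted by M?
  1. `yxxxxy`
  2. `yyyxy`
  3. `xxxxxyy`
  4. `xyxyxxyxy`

2

`yxxxxy`: accepted
`yyyxy`: rejected
`xxxxxyy`: rejected
`xyxyxxyxy`: accepted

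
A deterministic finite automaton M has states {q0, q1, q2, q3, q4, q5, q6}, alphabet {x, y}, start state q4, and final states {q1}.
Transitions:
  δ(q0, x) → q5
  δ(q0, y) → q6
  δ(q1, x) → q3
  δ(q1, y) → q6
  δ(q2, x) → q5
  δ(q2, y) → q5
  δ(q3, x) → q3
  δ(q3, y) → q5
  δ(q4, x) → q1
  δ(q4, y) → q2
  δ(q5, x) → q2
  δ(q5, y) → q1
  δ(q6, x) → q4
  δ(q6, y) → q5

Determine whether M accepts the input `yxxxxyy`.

accepted

q4 --y--> q2
q2 --x--> q5
q5 --x--> q2
q2 --x--> q5
q5 --x--> q2
q2 --y--> q5
q5 --y--> q1
End in state q1, which is an accepting state.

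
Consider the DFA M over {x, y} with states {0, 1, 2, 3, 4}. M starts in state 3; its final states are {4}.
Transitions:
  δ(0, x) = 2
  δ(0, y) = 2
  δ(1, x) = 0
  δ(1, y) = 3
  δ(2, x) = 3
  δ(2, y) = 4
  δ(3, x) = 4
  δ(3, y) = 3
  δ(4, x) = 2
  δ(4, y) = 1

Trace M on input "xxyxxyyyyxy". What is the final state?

1

3 --x--> 4
4 --x--> 2
2 --y--> 4
4 --x--> 2
2 --x--> 3
3 --y--> 3
3 --y--> 3
3 --y--> 3
3 --y--> 3
3 --x--> 4
4 --y--> 1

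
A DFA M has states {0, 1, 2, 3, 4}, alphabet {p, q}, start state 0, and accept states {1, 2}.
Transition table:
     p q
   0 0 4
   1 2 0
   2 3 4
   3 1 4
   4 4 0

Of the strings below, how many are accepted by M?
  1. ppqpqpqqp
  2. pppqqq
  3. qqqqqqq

ppqpqpqqp: rejected
pppqqq: rejected
qqqqqqq: rejected

0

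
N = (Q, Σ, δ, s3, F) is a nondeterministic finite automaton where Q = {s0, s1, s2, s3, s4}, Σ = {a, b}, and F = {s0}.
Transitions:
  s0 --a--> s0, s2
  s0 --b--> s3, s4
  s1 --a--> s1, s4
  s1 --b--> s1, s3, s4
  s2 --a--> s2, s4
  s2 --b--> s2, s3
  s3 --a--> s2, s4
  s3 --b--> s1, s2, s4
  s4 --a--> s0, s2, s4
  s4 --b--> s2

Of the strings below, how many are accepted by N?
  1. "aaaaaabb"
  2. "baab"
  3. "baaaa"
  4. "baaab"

"aaaaaabb": rejected
"baab": rejected
"baaaa": accepted
"baaab": rejected

1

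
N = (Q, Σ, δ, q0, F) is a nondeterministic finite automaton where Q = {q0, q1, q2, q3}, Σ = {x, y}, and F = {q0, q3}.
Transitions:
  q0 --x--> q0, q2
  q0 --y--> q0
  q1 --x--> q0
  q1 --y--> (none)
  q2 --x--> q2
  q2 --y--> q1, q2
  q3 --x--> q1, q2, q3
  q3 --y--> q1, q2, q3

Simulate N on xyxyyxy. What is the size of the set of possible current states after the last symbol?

3

Start: {q0}
read x: {q0, q2}
read y: {q0, q1, q2}
read x: {q0, q2}
read y: {q0, q1, q2}
read y: {q0, q1, q2}
read x: {q0, q2}
read y: {q0, q1, q2}
Final reachable set {q0, q1, q2} has 3 states.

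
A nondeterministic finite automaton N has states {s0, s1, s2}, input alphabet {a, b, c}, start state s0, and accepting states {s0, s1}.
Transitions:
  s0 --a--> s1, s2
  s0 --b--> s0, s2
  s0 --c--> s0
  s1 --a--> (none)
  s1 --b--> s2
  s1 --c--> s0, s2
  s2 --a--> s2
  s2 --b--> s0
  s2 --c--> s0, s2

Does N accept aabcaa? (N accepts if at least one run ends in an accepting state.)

rejected

Start: {s0}
read a: {s1, s2}
read a: {s2}
read b: {s0}
read c: {s0}
read a: {s1, s2}
read a: {s2}
Reachable ∩ accepting = {} — empty.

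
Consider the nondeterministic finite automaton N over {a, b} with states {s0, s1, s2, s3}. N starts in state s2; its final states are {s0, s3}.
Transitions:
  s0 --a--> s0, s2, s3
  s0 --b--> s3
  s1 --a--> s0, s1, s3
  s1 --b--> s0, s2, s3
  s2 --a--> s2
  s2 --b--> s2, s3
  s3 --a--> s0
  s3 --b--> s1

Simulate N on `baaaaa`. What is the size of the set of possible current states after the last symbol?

3

Start: {s2}
read b: {s2, s3}
read a: {s0, s2}
read a: {s0, s2, s3}
read a: {s0, s2, s3}
read a: {s0, s2, s3}
read a: {s0, s2, s3}
Final reachable set {s0, s2, s3} has 3 states.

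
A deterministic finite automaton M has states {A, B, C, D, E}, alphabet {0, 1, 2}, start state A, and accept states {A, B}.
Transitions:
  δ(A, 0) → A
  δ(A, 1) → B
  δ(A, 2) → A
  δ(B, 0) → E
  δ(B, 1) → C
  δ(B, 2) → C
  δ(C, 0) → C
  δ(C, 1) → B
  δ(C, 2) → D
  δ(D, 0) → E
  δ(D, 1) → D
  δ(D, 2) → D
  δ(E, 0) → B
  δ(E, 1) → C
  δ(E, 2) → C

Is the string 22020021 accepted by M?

accepted

A --2--> A
A --2--> A
A --0--> A
A --2--> A
A --0--> A
A --0--> A
A --2--> A
A --1--> B
End in state B, which is an accepting state.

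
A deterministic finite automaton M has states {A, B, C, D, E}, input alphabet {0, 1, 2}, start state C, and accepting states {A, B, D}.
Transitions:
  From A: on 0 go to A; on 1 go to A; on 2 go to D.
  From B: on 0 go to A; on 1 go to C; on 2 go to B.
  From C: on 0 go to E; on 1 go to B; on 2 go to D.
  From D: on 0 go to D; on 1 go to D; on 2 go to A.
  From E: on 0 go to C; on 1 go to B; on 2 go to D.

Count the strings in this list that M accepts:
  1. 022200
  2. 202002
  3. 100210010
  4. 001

4

022200: accepted
202002: accepted
100210010: accepted
001: accepted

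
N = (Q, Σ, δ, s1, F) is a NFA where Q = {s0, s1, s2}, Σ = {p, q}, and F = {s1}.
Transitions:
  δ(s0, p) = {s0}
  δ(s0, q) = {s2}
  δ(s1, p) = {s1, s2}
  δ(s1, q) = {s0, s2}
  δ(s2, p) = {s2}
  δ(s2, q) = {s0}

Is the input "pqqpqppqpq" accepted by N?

Start: {s1}
read p: {s1, s2}
read q: {s0, s2}
read q: {s0, s2}
read p: {s0, s2}
read q: {s0, s2}
read p: {s0, s2}
read p: {s0, s2}
read q: {s0, s2}
read p: {s0, s2}
read q: {s0, s2}
Reachable ∩ accepting = {} — empty.

rejected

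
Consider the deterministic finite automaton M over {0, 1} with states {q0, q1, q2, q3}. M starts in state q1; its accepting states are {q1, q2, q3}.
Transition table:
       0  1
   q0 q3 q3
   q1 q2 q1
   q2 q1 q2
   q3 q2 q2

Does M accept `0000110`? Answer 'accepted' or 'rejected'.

accepted

q1 --0--> q2
q2 --0--> q1
q1 --0--> q2
q2 --0--> q1
q1 --1--> q1
q1 --1--> q1
q1 --0--> q2
End in state q2, which is an accepting state.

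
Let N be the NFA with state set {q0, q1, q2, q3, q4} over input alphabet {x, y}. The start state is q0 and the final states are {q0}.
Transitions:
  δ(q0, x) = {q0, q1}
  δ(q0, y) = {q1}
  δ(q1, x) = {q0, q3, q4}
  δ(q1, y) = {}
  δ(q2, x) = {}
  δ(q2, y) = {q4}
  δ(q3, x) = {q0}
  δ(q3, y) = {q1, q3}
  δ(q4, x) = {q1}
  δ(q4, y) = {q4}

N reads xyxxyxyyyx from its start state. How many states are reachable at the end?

4

Start: {q0}
read x: {q0, q1}
read y: {q1}
read x: {q0, q3, q4}
read x: {q0, q1}
read y: {q1}
read x: {q0, q3, q4}
read y: {q1, q3, q4}
read y: {q1, q3, q4}
read y: {q1, q3, q4}
read x: {q0, q1, q3, q4}
Final reachable set {q0, q1, q3, q4} has 4 states.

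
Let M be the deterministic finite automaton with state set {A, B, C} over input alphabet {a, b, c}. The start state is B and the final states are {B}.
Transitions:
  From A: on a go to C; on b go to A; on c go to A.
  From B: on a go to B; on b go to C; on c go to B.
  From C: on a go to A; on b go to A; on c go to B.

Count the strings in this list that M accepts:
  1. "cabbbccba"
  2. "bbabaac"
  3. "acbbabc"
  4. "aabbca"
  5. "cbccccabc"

1

"cabbbccba": rejected
"bbabaac": rejected
"acbbabc": rejected
"aabbca": rejected
"cbccccabc": accepted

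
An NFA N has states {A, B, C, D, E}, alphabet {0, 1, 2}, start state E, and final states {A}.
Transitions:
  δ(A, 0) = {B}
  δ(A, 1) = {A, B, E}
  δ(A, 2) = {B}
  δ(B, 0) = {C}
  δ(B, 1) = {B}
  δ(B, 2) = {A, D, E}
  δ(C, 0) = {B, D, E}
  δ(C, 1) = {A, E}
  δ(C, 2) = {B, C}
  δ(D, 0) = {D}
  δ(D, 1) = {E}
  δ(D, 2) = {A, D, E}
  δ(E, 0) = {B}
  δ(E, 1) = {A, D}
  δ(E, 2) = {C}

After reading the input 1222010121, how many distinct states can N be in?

Start: {E}
read 1: {A, D}
read 2: {A, B, D, E}
read 2: {A, B, C, D, E}
read 2: {A, B, C, D, E}
read 0: {B, C, D, E}
read 1: {A, B, D, E}
read 0: {B, C, D}
read 1: {A, B, E}
read 2: {A, B, C, D, E}
read 1: {A, B, D, E}
Final reachable set {A, B, D, E} has 4 states.

4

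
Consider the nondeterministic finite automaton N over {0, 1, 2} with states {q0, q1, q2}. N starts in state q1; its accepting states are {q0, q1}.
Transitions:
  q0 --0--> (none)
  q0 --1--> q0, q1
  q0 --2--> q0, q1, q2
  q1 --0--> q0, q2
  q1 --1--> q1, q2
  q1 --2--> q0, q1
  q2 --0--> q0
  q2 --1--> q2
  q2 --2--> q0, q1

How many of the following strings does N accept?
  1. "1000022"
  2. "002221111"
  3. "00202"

2

"1000022": rejected
"002221111": accepted
"00202": accepted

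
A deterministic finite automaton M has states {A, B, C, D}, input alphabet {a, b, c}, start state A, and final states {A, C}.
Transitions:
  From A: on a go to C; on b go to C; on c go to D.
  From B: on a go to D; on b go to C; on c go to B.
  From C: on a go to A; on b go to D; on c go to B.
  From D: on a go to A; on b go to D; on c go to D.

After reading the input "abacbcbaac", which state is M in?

B

A --a--> C
C --b--> D
D --a--> A
A --c--> D
D --b--> D
D --c--> D
D --b--> D
D --a--> A
A --a--> C
C --c--> B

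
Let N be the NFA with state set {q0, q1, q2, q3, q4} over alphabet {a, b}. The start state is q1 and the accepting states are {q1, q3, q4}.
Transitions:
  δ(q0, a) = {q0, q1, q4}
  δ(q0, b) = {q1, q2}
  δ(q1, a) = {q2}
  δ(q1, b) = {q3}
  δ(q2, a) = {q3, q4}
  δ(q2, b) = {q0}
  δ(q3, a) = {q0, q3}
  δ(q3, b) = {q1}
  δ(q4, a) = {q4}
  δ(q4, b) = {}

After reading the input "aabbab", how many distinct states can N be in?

Start: {q1}
read a: {q2}
read a: {q3, q4}
read b: {q1}
read b: {q3}
read a: {q0, q3}
read b: {q1, q2}
Final reachable set {q1, q2} has 2 states.

2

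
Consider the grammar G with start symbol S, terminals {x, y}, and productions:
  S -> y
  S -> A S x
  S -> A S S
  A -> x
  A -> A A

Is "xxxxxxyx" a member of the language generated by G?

S ⇒ ASx ⇒ AASx ⇒ AAASx ⇒ AAAASx ⇒ xAAASx ⇒ xAAAASx ⇒ xxAAASx ⇒ xxAAAASx ⇒ xxxAAASx ⇒ xxxxAASx ⇒ xxxxxASx ⇒ xxxxxxSx ⇒ xxxxxxyx

yes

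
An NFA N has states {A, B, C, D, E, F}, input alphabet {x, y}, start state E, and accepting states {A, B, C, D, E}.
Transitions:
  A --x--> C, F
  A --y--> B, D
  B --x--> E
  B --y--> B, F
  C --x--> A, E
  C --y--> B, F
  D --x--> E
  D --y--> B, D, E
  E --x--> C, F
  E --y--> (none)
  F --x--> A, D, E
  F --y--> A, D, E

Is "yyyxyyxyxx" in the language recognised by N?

rejected

Start: {E}
read y: {}
The reachable set is empty and stays empty for the remaining 9 symbols.
Reachable ∩ accepting = {} — empty.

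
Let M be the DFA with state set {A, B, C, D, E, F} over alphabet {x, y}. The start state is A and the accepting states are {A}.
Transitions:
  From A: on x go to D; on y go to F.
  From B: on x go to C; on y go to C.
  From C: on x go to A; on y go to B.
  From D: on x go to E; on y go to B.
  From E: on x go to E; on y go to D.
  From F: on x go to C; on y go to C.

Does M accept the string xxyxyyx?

rejected

A --x--> D
D --x--> E
E --y--> D
D --x--> E
E --y--> D
D --y--> B
B --x--> C
End in state C, which is not an accepting state.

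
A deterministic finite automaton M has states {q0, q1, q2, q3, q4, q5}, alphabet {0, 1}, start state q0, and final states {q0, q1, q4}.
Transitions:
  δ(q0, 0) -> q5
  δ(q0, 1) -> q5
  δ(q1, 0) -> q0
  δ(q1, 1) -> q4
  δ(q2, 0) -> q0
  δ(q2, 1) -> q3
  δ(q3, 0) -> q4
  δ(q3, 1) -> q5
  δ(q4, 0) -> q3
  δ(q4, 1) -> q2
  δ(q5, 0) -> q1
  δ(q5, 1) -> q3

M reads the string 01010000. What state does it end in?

q0 --0--> q5
q5 --1--> q3
q3 --0--> q4
q4 --1--> q2
q2 --0--> q0
q0 --0--> q5
q5 --0--> q1
q1 --0--> q0

q0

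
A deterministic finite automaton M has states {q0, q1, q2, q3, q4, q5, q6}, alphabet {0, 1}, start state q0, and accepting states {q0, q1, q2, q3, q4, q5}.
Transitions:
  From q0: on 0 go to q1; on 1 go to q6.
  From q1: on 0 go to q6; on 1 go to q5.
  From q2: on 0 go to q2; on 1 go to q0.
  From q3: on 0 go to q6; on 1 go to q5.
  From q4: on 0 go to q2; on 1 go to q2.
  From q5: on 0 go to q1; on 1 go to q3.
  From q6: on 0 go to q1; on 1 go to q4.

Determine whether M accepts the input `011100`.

rejected

q0 --0--> q1
q1 --1--> q5
q5 --1--> q3
q3 --1--> q5
q5 --0--> q1
q1 --0--> q6
End in state q6, which is not an accepting state.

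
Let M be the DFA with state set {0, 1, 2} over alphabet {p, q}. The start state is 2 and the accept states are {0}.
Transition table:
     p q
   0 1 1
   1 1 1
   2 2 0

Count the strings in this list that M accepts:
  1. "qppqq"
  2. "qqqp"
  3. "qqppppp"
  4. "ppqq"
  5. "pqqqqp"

0

"qppqq": rejected
"qqqp": rejected
"qqppppp": rejected
"ppqq": rejected
"pqqqqp": rejected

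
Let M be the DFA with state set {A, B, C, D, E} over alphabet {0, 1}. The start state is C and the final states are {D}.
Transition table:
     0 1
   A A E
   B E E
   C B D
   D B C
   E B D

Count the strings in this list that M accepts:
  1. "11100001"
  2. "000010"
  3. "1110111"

1

"11100001": accepted
"000010": rejected
"1110111": rejected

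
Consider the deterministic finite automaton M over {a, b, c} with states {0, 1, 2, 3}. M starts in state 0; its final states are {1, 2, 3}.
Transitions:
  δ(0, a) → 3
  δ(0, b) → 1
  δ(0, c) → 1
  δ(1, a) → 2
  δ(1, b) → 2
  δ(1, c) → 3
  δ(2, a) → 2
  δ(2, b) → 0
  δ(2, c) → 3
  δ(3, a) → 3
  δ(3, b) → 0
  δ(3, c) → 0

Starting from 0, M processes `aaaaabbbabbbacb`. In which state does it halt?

0

0 --a--> 3
3 --a--> 3
3 --a--> 3
3 --a--> 3
3 --a--> 3
3 --b--> 0
0 --b--> 1
1 --b--> 2
2 --a--> 2
2 --b--> 0
0 --b--> 1
1 --b--> 2
2 --a--> 2
2 --c--> 3
3 --b--> 0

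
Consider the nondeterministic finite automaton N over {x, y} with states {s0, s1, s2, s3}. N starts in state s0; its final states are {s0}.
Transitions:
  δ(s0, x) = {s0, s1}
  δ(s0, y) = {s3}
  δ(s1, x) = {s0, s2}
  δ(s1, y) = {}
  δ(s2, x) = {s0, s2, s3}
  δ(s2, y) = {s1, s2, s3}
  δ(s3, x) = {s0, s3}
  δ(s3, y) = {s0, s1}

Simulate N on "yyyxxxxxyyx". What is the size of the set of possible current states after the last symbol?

4

Start: {s0}
read y: {s3}
read y: {s0, s1}
read y: {s3}
read x: {s0, s3}
read x: {s0, s1, s3}
read x: {s0, s1, s2, s3}
read x: {s0, s1, s2, s3}
read x: {s0, s1, s2, s3}
read y: {s0, s1, s2, s3}
read y: {s0, s1, s2, s3}
read x: {s0, s1, s2, s3}
Final reachable set {s0, s1, s2, s3} has 4 states.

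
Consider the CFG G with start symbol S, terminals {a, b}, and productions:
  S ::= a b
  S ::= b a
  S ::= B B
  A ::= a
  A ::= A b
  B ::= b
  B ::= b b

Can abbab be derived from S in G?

no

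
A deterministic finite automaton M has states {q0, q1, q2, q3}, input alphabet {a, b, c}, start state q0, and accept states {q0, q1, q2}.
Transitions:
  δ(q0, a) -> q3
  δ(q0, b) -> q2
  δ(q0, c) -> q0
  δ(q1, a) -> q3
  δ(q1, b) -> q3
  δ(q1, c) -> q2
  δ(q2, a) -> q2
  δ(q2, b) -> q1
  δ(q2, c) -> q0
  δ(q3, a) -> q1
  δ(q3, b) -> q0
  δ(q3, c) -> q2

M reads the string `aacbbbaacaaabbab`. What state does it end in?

q3

q0 --a--> q3
q3 --a--> q1
q1 --c--> q2
q2 --b--> q1
q1 --b--> q3
q3 --b--> q0
q0 --a--> q3
q3 --a--> q1
q1 --c--> q2
q2 --a--> q2
q2 --a--> q2
q2 --a--> q2
q2 --b--> q1
q1 --b--> q3
q3 --a--> q1
q1 --b--> q3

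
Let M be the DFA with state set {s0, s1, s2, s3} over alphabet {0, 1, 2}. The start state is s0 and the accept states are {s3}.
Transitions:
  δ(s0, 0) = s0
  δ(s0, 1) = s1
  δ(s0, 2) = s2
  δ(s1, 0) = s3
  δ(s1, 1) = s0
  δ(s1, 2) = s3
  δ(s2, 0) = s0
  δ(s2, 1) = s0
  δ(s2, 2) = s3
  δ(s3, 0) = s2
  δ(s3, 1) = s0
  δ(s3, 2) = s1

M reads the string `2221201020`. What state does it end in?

s0 --2--> s2
s2 --2--> s3
s3 --2--> s1
s1 --1--> s0
s0 --2--> s2
s2 --0--> s0
s0 --1--> s1
s1 --0--> s3
s3 --2--> s1
s1 --0--> s3

s3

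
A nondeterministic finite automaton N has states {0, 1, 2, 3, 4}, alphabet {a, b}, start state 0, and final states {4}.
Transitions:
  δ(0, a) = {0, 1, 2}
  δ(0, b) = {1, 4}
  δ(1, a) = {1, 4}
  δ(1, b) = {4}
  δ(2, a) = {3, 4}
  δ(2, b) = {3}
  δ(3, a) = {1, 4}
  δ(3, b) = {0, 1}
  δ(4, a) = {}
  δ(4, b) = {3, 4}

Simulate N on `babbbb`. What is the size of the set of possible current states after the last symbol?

4

Start: {0}
read b: {1, 4}
read a: {1, 4}
read b: {3, 4}
read b: {0, 1, 3, 4}
read b: {0, 1, 3, 4}
read b: {0, 1, 3, 4}
Final reachable set {0, 1, 3, 4} has 4 states.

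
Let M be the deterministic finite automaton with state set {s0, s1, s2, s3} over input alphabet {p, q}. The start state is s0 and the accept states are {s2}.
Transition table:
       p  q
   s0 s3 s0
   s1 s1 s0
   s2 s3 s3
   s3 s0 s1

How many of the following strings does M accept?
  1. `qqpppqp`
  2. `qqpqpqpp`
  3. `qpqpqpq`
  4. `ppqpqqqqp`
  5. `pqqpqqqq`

`qqpppqp`: rejected
`qqpqpqpp`: rejected
`qpqpqpq`: rejected
`ppqpqqqqp`: rejected
`pqqpqqqq`: rejected

0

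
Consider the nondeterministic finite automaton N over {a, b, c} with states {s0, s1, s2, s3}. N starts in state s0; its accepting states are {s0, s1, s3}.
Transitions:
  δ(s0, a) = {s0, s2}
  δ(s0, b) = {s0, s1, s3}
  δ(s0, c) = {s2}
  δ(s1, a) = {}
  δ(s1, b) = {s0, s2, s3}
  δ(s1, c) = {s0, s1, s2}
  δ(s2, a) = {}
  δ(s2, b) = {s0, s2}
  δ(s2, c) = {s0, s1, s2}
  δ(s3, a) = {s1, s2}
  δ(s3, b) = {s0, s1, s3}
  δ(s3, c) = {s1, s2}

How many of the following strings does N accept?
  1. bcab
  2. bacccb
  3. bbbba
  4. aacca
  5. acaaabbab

bcab: accepted
bacccb: accepted
bbbba: accepted
aacca: accepted
acaaabbab: accepted

5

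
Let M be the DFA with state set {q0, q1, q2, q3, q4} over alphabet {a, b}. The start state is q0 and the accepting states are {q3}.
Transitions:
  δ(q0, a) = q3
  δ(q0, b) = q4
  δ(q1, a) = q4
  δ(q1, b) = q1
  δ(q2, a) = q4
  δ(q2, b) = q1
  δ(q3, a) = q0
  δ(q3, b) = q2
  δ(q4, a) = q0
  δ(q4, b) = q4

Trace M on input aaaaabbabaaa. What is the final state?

q0

q0 --a--> q3
q3 --a--> q0
q0 --a--> q3
q3 --a--> q0
q0 --a--> q3
q3 --b--> q2
q2 --b--> q1
q1 --a--> q4
q4 --b--> q4
q4 --a--> q0
q0 --a--> q3
q3 --a--> q0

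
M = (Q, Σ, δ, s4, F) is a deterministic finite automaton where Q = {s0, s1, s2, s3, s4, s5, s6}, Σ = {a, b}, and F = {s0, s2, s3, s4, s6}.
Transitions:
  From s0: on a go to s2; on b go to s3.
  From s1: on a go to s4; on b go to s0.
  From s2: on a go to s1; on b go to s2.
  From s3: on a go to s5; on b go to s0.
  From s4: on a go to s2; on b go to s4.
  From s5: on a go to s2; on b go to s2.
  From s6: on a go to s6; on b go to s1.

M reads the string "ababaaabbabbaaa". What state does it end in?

s4 --a--> s2
s2 --b--> s2
s2 --a--> s1
s1 --b--> s0
s0 --a--> s2
s2 --a--> s1
s1 --a--> s4
s4 --b--> s4
s4 --b--> s4
s4 --a--> s2
s2 --b--> s2
s2 --b--> s2
s2 --a--> s1
s1 --a--> s4
s4 --a--> s2

s2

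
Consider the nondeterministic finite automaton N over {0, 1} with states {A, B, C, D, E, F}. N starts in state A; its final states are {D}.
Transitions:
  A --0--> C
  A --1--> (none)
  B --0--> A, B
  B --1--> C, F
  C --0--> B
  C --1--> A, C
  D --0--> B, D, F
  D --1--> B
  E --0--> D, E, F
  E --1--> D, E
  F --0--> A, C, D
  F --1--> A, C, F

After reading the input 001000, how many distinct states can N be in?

5

Start: {A}
read 0: {C}
read 0: {B}
read 1: {C, F}
read 0: {A, B, C, D}
read 0: {A, B, C, D, F}
read 0: {A, B, C, D, F}
Final reachable set {A, B, C, D, F} has 5 states.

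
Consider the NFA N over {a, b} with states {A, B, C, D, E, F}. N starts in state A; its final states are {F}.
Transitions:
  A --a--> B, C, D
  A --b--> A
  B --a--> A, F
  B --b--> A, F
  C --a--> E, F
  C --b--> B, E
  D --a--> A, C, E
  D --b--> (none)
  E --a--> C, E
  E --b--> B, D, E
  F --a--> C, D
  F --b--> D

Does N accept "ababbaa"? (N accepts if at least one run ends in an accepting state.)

Start: {A}
read a: {B, C, D}
read b: {A, B, E, F}
read a: {A, B, C, D, E, F}
read b: {A, B, D, E, F}
read b: {A, B, D, E, F}
read a: {A, B, C, D, E, F}
read a: {A, B, C, D, E, F}
Reachable ∩ accepting = {F} — nonempty.

accepted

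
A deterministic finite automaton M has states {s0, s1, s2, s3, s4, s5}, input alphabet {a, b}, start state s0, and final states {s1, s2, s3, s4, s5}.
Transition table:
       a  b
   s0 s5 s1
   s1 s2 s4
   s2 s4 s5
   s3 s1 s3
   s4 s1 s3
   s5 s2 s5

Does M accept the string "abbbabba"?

s0 --a--> s5
s5 --b--> s5
s5 --b--> s5
s5 --b--> s5
s5 --a--> s2
s2 --b--> s5
s5 --b--> s5
s5 --a--> s2
End in state s2, which is an accepting state.

accepted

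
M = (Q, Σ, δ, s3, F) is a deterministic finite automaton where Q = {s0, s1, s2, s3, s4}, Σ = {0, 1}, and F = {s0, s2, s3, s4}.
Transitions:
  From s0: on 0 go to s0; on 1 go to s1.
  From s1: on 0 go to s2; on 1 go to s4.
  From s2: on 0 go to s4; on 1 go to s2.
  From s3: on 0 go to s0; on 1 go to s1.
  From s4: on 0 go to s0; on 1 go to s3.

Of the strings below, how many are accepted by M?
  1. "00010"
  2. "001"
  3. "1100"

"00010": accepted
"001": rejected
"1100": accepted

2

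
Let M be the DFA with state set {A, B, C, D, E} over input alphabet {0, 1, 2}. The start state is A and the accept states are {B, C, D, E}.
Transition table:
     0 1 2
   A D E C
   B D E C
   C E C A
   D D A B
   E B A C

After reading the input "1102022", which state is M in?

A --1--> E
E --1--> A
A --0--> D
D --2--> B
B --0--> D
D --2--> B
B --2--> C

C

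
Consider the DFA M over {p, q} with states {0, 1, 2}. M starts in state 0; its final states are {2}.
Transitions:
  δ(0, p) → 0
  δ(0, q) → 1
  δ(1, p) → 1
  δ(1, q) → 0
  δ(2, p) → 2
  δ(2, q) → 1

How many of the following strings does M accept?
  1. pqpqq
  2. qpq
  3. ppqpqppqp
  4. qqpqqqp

0

pqpqq: rejected
qpq: rejected
ppqpqppqp: rejected
qqpqqqp: rejected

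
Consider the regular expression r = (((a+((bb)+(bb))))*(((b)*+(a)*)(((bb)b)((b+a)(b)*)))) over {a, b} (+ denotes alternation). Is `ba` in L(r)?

no

No split of ba into u·v has ((a+((bb)+(bb))))* matching u and (((b)*+(a)*)(((bb)b)((b+a)(b)*))) matching v.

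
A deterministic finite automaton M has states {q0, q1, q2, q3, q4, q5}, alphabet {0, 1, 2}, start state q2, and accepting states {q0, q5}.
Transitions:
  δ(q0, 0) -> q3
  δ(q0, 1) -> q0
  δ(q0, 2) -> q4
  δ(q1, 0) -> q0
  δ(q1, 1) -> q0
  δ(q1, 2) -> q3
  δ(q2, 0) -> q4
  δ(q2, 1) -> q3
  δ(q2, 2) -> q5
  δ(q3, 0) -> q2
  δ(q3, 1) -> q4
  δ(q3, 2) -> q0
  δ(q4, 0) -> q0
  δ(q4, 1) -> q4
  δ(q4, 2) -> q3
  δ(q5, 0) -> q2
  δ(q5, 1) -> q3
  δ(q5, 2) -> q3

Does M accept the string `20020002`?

q2 --2--> q5
q5 --0--> q2
q2 --0--> q4
q4 --2--> q3
q3 --0--> q2
q2 --0--> q4
q4 --0--> q0
q0 --2--> q4
End in state q4, which is not an accepting state.

rejected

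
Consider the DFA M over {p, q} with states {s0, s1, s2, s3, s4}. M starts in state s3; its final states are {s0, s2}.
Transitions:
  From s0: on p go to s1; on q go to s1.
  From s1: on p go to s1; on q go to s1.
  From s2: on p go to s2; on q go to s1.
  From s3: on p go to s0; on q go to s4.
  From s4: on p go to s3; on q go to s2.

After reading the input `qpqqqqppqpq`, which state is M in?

s1

s3 --q--> s4
s4 --p--> s3
s3 --q--> s4
s4 --q--> s2
s2 --q--> s1
s1 --q--> s1
s1 --p--> s1
s1 --p--> s1
s1 --q--> s1
s1 --p--> s1
s1 --q--> s1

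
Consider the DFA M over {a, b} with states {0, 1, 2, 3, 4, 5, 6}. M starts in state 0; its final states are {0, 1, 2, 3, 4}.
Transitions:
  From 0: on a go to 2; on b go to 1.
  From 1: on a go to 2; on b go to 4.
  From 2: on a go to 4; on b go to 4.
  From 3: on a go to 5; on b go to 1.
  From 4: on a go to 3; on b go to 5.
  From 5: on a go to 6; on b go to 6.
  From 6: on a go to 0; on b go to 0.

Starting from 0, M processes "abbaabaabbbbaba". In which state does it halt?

0 --a--> 2
2 --b--> 4
4 --b--> 5
5 --a--> 6
6 --a--> 0
0 --b--> 1
1 --a--> 2
2 --a--> 4
4 --b--> 5
5 --b--> 6
6 --b--> 0
0 --b--> 1
1 --a--> 2
2 --b--> 4
4 --a--> 3

3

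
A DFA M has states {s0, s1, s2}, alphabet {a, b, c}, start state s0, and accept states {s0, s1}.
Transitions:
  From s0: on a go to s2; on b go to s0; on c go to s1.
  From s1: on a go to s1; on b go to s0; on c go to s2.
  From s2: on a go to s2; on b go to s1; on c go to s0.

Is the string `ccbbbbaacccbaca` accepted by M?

s0 --c--> s1
s1 --c--> s2
s2 --b--> s1
s1 --b--> s0
s0 --b--> s0
s0 --b--> s0
s0 --a--> s2
s2 --a--> s2
s2 --c--> s0
s0 --c--> s1
s1 --c--> s2
s2 --b--> s1
s1 --a--> s1
s1 --c--> s2
s2 --a--> s2
End in state s2, which is not an accepting state.

rejected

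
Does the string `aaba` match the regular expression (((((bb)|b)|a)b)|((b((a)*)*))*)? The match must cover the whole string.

no

Neither ((((bb)|b)|a)b) nor ((b((a)*)*))* matches aaba.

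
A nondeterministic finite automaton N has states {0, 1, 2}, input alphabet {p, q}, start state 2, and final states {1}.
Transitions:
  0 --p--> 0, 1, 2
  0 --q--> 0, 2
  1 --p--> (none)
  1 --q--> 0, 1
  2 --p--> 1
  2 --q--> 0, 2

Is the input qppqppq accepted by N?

Start: {2}
read q: {0, 2}
read p: {0, 1, 2}
read p: {0, 1, 2}
read q: {0, 1, 2}
read p: {0, 1, 2}
read p: {0, 1, 2}
read q: {0, 1, 2}
Reachable ∩ accepting = {1} — nonempty.

accepted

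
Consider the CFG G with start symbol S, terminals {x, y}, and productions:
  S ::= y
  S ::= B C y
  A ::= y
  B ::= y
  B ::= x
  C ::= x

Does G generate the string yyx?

no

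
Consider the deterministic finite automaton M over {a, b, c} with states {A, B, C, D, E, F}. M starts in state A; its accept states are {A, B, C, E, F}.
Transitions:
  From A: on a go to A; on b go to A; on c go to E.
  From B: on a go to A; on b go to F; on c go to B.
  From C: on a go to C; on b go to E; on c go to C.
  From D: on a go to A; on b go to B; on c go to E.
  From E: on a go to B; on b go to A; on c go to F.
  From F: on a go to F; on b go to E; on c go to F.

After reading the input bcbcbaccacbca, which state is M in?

F

A --b--> A
A --c--> E
E --b--> A
A --c--> E
E --b--> A
A --a--> A
A --c--> E
E --c--> F
F --a--> F
F --c--> F
F --b--> E
E --c--> F
F --a--> F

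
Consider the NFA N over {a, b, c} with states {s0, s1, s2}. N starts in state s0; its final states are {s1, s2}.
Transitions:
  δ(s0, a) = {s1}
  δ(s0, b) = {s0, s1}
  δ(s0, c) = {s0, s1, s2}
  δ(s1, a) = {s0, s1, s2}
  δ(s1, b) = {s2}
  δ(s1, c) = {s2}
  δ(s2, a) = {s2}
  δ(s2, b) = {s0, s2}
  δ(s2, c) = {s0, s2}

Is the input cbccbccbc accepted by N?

accepted

Start: {s0}
read c: {s0, s1, s2}
read b: {s0, s1, s2}
read c: {s0, s1, s2}
read c: {s0, s1, s2}
read b: {s0, s1, s2}
read c: {s0, s1, s2}
read c: {s0, s1, s2}
read b: {s0, s1, s2}
read c: {s0, s1, s2}
Reachable ∩ accepting = {s1, s2} — nonempty.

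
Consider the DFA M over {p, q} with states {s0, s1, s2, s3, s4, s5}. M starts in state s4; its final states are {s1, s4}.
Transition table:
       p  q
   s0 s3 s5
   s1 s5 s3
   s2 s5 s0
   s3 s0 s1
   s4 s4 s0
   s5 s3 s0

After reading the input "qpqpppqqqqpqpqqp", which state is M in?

s3

s4 --q--> s0
s0 --p--> s3
s3 --q--> s1
s1 --p--> s5
s5 --p--> s3
s3 --p--> s0
s0 --q--> s5
s5 --q--> s0
s0 --q--> s5
s5 --q--> s0
s0 --p--> s3
s3 --q--> s1
s1 --p--> s5
s5 --q--> s0
s0 --q--> s5
s5 --p--> s3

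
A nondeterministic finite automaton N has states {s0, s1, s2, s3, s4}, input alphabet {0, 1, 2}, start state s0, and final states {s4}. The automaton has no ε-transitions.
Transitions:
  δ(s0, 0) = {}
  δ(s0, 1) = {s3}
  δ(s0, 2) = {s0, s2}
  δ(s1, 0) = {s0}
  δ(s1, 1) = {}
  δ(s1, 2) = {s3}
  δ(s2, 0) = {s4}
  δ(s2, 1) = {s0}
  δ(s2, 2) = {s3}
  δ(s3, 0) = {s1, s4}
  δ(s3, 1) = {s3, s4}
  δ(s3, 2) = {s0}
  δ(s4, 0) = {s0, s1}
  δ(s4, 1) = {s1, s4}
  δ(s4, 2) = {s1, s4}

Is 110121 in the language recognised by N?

Start: {s0}
read 1: {s3}
read 1: {s3, s4}
read 0: {s0, s1, s4}
read 1: {s1, s3, s4}
read 2: {s0, s1, s3, s4}
read 1: {s1, s3, s4}
Reachable ∩ accepting = {s4} — nonempty.

accepted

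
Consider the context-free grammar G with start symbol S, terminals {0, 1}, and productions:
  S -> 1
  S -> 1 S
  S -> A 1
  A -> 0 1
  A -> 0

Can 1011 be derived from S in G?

S ⇒ 1S ⇒ 1A1 ⇒ 1011

yes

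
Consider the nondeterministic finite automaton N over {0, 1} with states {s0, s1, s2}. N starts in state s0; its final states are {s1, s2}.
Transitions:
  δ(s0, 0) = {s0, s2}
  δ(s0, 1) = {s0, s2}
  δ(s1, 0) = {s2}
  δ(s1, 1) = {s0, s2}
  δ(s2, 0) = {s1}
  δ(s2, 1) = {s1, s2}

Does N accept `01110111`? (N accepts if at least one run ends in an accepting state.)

accepted

Start: {s0}
read 0: {s0, s2}
read 1: {s0, s1, s2}
read 1: {s0, s1, s2}
read 1: {s0, s1, s2}
read 0: {s0, s1, s2}
read 1: {s0, s1, s2}
read 1: {s0, s1, s2}
read 1: {s0, s1, s2}
Reachable ∩ accepting = {s1, s2} — nonempty.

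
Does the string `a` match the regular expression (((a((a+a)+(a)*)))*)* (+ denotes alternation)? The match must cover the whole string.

yes

Split into 1 piece a; each matches ((a((a+a)+(a)*)))*.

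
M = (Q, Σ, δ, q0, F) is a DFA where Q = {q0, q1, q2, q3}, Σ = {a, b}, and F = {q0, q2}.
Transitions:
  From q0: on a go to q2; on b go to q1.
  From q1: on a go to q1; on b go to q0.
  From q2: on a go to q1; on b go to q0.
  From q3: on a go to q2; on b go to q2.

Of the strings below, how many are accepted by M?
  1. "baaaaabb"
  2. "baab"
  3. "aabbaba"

"baaaaabb": rejected
"baab": accepted
"aabbaba": accepted

2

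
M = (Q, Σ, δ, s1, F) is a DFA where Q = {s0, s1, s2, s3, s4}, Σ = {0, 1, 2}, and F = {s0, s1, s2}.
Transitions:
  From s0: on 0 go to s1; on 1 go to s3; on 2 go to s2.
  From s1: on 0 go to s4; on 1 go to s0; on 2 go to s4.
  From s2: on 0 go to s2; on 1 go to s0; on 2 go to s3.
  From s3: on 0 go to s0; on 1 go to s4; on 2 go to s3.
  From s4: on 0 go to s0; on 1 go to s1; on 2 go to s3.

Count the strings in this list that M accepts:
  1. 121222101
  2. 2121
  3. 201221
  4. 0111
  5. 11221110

2

121222101: rejected
2121: accepted
201221: rejected
0111: rejected
11221110: accepted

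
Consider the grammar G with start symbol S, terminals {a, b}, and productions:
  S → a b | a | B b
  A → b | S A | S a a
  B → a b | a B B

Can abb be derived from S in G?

S ⇒ Bb ⇒ abb

yes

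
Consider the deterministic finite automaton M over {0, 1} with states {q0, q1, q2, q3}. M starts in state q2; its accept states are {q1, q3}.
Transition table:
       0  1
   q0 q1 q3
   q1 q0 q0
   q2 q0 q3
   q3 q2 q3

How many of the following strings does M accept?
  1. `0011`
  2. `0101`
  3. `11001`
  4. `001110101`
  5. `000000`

5

`0011`: accepted
`0101`: accepted
`11001`: accepted
`001110101`: accepted
`000000`: accepted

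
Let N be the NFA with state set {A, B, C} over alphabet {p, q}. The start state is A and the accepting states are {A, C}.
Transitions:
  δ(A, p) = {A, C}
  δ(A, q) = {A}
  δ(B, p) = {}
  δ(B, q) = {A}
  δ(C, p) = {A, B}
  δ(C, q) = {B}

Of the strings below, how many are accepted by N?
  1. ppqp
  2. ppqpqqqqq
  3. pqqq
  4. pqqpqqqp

ppqp: accepted
ppqpqqqqq: accepted
pqqq: accepted
pqqpqqqp: accepted

4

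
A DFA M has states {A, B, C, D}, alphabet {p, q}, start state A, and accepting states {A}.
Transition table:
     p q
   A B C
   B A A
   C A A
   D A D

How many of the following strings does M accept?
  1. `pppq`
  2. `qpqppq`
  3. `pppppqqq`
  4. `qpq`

3

`pppq`: accepted
`qpqppq`: accepted
`pppppqqq`: accepted
`qpq`: rejected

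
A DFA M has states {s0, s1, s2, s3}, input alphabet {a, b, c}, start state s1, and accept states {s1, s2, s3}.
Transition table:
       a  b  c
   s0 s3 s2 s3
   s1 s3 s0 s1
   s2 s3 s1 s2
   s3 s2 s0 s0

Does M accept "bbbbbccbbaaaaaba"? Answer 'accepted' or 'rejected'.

accepted

s1 --b--> s0
s0 --b--> s2
s2 --b--> s1
s1 --b--> s0
s0 --b--> s2
s2 --c--> s2
s2 --c--> s2
s2 --b--> s1
s1 --b--> s0
s0 --a--> s3
s3 --a--> s2
s2 --a--> s3
s3 --a--> s2
s2 --a--> s3
s3 --b--> s0
s0 --a--> s3
End in state s3, which is an accepting state.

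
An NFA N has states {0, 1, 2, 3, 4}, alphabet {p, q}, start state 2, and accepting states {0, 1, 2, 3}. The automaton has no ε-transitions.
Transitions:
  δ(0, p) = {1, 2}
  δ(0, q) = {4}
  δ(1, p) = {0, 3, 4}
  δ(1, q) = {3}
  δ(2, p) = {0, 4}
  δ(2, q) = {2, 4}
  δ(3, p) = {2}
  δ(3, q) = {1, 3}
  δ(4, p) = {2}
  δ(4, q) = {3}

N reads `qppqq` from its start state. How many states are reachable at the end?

Start: {2}
read q: {2, 4}
read p: {0, 2, 4}
read p: {0, 1, 2, 4}
read q: {2, 3, 4}
read q: {1, 2, 3, 4}
Final reachable set {1, 2, 3, 4} has 4 states.

4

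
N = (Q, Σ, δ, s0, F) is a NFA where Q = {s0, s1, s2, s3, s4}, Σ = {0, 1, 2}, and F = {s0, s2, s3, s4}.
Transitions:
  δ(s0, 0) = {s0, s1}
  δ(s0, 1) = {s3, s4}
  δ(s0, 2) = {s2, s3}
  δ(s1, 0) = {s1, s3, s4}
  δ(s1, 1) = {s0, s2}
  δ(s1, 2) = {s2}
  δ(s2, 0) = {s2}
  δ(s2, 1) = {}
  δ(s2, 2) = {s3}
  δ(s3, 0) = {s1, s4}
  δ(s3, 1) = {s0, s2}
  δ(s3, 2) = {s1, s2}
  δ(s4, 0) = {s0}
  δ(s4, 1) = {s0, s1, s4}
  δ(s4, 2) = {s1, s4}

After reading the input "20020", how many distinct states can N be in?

5

Start: {s0}
read 2: {s2, s3}
read 0: {s1, s2, s4}
read 0: {s0, s1, s2, s3, s4}
read 2: {s1, s2, s3, s4}
read 0: {s0, s1, s2, s3, s4}
Final reachable set {s0, s1, s2, s3, s4} has 5 states.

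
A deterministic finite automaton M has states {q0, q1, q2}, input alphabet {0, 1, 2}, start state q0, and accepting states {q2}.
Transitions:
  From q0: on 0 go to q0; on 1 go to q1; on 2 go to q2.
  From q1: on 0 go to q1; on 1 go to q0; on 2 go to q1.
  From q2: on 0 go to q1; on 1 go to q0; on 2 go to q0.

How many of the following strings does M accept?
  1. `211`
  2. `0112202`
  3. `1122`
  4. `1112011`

`211`: rejected
`0112202`: accepted
`1122`: rejected
`1112011`: rejected

1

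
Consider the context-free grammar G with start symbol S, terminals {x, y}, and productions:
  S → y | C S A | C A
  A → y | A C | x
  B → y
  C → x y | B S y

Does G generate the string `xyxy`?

no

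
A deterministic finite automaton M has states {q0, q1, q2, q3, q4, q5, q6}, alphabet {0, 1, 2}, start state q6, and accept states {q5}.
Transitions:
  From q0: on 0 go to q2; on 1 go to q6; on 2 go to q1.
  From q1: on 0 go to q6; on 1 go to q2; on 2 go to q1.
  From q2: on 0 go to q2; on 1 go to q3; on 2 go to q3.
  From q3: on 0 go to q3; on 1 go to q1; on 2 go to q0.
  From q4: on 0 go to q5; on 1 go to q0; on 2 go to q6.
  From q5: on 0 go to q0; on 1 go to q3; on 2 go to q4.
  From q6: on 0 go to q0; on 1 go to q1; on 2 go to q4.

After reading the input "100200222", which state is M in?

q6 --1--> q1
q1 --0--> q6
q6 --0--> q0
q0 --2--> q1
q1 --0--> q6
q6 --0--> q0
q0 --2--> q1
q1 --2--> q1
q1 --2--> q1

q1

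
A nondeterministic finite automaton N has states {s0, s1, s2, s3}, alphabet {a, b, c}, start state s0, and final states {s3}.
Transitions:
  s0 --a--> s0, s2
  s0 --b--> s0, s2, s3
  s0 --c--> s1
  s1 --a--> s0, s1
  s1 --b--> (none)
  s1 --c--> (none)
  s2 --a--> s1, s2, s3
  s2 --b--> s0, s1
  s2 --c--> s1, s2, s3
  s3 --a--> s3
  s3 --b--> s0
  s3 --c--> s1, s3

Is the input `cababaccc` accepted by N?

Start: {s0}
read c: {s1}
read a: {s0, s1}
read b: {s0, s2, s3}
read a: {s0, s1, s2, s3}
read b: {s0, s1, s2, s3}
read a: {s0, s1, s2, s3}
read c: {s1, s2, s3}
read c: {s1, s2, s3}
read c: {s1, s2, s3}
Reachable ∩ accepting = {s3} — nonempty.

accepted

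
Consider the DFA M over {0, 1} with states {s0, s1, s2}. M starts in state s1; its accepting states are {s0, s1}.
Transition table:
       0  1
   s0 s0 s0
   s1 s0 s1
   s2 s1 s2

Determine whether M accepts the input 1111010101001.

s1 --1--> s1
s1 --1--> s1
s1 --1--> s1
s1 --1--> s1
s1 --0--> s0
s0 --1--> s0
s0 --0--> s0
s0 --1--> s0
s0 --0--> s0
s0 --1--> s0
s0 --0--> s0
s0 --0--> s0
s0 --1--> s0
End in state s0, which is an accepting state.

accepted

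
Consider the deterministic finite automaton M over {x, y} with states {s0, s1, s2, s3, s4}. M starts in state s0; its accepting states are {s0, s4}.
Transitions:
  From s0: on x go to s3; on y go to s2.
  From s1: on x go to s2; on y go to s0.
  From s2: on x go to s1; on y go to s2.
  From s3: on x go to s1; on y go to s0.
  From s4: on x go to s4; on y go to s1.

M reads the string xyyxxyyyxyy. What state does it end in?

s0 --x--> s3
s3 --y--> s0
s0 --y--> s2
s2 --x--> s1
s1 --x--> s2
s2 --y--> s2
s2 --y--> s2
s2 --y--> s2
s2 --x--> s1
s1 --y--> s0
s0 --y--> s2

s2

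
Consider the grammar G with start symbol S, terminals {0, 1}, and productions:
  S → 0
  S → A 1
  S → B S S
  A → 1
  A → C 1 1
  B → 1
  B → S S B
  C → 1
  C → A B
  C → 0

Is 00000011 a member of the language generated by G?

no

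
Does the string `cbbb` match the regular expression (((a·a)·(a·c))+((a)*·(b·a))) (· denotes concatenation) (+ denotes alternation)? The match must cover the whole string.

Neither ((a·a)·(a·c)) nor ((a)*·(b·a)) matches cbbb.

no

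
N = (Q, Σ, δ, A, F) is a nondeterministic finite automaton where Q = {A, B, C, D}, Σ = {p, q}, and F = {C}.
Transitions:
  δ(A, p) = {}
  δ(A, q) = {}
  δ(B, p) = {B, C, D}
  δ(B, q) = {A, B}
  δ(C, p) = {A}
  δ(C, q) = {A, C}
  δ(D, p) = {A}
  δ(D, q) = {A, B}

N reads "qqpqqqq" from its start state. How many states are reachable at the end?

Start: {A}
read q: {}
The reachable set is empty and stays empty for the remaining 6 symbols.
Final reachable set {} has 0 states.

0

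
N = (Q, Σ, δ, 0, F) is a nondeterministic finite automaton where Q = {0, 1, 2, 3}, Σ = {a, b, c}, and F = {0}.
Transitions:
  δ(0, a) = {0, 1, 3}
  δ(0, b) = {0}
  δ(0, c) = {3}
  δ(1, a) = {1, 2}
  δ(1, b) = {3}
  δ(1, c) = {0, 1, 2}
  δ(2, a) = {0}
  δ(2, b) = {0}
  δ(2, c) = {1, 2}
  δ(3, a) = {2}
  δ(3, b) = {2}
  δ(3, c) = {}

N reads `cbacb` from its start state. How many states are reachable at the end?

1

Start: {0}
read c: {3}
read b: {2}
read a: {0}
read c: {3}
read b: {2}
Final reachable set {2} has 1 state.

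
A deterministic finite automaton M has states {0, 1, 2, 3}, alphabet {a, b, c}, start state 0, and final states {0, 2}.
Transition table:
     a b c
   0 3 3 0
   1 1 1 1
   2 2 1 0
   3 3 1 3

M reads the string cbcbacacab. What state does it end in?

1

0 --c--> 0
0 --b--> 3
3 --c--> 3
3 --b--> 1
1 --a--> 1
1 --c--> 1
1 --a--> 1
1 --c--> 1
1 --a--> 1
1 --b--> 1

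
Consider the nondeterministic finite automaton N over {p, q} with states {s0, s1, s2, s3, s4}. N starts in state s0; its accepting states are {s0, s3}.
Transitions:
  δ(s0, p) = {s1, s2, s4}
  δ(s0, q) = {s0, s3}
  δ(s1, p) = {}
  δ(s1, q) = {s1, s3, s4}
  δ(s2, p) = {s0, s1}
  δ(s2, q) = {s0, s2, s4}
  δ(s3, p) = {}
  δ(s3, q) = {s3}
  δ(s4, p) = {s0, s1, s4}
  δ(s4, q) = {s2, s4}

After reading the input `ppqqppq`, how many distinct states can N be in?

5

Start: {s0}
read p: {s1, s2, s4}
read p: {s0, s1, s4}
read q: {s0, s1, s2, s3, s4}
read q: {s0, s1, s2, s3, s4}
read p: {s0, s1, s2, s4}
read p: {s0, s1, s2, s4}
read q: {s0, s1, s2, s3, s4}
Final reachable set {s0, s1, s2, s3, s4} has 5 states.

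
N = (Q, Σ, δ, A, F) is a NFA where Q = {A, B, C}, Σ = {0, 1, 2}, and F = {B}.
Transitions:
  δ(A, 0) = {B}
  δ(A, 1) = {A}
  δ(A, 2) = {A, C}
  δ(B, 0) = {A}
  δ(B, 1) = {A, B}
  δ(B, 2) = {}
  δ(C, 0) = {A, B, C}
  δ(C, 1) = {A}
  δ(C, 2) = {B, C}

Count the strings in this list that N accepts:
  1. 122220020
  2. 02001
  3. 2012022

2

122220020: accepted
02001: rejected
2012022: accepted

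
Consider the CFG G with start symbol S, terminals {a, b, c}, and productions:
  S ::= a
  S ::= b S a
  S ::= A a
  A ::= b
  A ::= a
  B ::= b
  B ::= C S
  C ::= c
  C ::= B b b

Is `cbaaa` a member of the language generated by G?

no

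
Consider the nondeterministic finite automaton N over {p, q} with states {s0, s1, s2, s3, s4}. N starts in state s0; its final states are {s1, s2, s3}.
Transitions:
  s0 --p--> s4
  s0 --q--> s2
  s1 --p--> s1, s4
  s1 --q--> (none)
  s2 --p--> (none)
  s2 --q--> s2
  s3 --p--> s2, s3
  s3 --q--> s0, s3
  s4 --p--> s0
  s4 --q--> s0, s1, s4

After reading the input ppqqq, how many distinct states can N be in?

1

Start: {s0}
read p: {s4}
read p: {s0}
read q: {s2}
read q: {s2}
read q: {s2}
Final reachable set {s2} has 1 state.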